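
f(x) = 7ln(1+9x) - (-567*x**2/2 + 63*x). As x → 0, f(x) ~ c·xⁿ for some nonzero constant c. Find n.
3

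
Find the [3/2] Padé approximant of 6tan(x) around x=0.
2*x*(15 - x**2)/(5*(1 - 2*x**2/5))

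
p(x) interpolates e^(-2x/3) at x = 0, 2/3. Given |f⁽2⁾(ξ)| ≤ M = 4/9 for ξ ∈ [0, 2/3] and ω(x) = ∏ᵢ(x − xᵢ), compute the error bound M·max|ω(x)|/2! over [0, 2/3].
2/81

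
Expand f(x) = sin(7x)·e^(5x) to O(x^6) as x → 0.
7*x + 35*x**2 + 91*x**3/3 - 140*x**4 - 11767*x**5/30 + O(x**6)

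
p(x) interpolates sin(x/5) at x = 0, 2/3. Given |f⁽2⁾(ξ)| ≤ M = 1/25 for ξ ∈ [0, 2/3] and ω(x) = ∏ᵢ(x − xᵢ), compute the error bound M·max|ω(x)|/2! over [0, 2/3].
1/450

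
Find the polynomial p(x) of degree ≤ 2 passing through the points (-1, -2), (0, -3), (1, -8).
-2*x**2 - 3*x - 3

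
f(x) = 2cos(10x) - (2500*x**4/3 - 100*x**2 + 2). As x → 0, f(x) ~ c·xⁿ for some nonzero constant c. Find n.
6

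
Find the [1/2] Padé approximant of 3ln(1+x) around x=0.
3*x/(-x**2/12 + x/2 + 1)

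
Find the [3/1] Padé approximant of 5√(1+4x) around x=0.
(-5*x**3 + 15*x**2 + 45*x/2 + 5)/(5*x/2 + 1)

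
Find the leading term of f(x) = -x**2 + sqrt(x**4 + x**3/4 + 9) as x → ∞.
x/8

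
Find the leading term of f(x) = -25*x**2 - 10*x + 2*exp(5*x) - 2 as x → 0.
125*x**3/3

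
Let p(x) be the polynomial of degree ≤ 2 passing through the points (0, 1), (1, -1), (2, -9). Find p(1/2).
3/4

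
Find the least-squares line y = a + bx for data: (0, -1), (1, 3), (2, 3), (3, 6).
a = -2/5, b = 21/10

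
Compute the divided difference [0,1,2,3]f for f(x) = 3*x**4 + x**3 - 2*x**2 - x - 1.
19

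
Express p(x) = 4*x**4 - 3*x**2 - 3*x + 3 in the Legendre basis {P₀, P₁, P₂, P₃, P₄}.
(14/5)P₀ + (-3)P₁ + (2/7)P₂ + (32/35)P₄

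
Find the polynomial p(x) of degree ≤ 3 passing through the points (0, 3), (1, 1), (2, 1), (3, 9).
x**3 - 2*x**2 - x + 3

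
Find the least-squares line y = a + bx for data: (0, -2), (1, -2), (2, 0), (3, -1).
a = -2, b = 1/2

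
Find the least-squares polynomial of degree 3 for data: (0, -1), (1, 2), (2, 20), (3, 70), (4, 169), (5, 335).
-65/63 + (283/189)x + (-317/252)x² + (311/108)x³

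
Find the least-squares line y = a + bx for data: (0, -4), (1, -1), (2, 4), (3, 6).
a = -4, b = 7/2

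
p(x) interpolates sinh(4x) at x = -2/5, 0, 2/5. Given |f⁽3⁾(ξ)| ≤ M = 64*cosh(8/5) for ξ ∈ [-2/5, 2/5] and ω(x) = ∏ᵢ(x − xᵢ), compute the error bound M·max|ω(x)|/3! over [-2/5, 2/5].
512*sqrt(3)*cosh(8/5)/3375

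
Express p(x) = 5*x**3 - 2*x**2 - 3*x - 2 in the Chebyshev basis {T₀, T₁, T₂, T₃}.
(-3)T₀ + (3/4)T₁ - T₂ + (5/4)T₃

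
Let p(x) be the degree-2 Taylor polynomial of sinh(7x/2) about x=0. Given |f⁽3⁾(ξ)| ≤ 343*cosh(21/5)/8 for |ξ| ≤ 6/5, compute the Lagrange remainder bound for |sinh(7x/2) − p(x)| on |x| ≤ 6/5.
3087*cosh(21/5)/250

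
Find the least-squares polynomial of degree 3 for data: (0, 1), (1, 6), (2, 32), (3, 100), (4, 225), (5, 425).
8/7 + (-7/6)x + (73/28)x² + (35/12)x³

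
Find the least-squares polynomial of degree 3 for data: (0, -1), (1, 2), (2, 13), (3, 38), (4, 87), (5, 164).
-61/63 + (275/189)x + (37/126)x² + (65/54)x³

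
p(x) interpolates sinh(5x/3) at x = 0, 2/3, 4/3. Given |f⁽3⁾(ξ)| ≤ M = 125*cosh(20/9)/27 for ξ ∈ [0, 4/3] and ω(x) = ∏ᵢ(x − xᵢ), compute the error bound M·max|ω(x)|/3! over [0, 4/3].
1000*sqrt(3)*cosh(20/9)/19683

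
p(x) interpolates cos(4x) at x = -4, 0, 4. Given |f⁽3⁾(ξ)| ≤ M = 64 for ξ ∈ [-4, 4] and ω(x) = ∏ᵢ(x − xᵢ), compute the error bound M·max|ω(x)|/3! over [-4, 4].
4096*sqrt(3)/27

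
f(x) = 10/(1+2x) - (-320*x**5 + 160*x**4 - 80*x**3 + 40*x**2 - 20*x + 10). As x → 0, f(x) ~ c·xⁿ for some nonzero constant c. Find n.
6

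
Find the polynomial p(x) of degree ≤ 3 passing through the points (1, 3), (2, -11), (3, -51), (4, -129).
-2*x**3 - x**2 + 3*x + 3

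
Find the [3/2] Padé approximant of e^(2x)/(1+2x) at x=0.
(64*x**3/165 + 57*x**2/55 + 84*x/55 + 1)/(-53*x**2/55 + 84*x/55 + 1)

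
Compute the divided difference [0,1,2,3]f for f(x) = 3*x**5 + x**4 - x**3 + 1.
80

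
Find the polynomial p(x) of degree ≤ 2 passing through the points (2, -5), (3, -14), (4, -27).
-2*x**2 + x + 1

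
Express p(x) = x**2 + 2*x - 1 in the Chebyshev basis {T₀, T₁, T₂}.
(-1/2)T₀ + (2)T₁ + (1/2)T₂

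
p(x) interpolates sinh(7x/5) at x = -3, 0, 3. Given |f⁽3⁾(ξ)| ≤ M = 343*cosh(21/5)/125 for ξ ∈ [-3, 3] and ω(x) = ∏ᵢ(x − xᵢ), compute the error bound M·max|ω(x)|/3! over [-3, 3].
343*sqrt(3)*cosh(21/5)/125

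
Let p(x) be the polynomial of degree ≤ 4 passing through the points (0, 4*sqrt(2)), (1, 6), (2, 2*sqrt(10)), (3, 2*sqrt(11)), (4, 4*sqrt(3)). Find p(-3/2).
-2079/16 - 385*sqrt(11)/16 + 315*sqrt(3)/32 + 1155*sqrt(2)/32 + 1485*sqrt(10)/32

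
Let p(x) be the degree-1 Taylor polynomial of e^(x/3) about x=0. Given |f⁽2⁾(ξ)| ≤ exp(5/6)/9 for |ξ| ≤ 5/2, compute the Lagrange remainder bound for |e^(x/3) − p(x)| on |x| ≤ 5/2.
25*exp(5/6)/72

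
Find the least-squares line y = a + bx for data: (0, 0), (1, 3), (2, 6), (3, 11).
a = -2/5, b = 18/5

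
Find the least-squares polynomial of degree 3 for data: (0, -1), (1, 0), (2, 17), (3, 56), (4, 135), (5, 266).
-9/7 + (1/3)x + (-3/14)x² + (13/6)x³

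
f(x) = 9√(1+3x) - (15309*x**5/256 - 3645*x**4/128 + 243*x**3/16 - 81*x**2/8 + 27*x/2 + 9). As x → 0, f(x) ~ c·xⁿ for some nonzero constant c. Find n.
6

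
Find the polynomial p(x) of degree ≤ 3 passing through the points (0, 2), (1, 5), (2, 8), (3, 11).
3*x + 2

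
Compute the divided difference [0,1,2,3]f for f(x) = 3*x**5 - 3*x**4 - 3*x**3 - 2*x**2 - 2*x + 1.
54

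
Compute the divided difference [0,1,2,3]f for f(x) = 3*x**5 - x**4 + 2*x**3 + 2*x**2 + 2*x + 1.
71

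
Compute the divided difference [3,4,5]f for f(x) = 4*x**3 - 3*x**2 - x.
45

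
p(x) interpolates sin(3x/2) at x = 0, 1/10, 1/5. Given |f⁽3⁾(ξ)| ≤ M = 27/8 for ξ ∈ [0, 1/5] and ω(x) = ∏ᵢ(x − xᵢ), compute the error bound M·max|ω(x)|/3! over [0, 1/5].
sqrt(3)/8000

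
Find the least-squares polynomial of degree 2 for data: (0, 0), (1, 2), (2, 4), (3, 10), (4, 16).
4/35 + (4/7)x + (6/7)x²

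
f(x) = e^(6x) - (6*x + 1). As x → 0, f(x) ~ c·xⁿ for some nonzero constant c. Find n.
2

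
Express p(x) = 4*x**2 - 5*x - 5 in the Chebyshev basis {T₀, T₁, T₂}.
(-3)T₀ + (-5)T₁ + (2)T₂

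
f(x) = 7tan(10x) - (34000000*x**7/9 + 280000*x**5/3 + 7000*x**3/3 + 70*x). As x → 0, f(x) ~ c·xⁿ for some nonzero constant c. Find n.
9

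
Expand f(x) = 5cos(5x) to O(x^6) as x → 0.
5 - 125*x**2/2 + 3125*x**4/24 + O(x**6)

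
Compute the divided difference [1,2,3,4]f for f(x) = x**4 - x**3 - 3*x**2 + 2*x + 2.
9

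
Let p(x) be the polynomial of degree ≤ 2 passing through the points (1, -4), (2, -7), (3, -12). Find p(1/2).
-13/4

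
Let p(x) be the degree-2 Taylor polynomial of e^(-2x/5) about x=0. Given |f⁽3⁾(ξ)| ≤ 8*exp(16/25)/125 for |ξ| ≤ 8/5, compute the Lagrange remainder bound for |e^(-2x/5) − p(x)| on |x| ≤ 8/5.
2048*exp(16/25)/46875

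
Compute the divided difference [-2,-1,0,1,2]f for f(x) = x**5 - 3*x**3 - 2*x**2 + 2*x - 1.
0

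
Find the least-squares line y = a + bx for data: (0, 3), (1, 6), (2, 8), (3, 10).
a = 33/10, b = 23/10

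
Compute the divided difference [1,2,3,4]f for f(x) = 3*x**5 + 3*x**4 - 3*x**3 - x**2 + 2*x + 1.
222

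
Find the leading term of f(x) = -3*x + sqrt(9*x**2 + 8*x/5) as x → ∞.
4/15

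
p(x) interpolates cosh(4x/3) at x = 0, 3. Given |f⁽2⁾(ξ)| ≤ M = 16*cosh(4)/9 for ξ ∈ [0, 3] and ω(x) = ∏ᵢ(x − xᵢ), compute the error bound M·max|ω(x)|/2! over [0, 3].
2*cosh(4)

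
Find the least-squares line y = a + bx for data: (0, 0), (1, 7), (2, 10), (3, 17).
a = 2/5, b = 27/5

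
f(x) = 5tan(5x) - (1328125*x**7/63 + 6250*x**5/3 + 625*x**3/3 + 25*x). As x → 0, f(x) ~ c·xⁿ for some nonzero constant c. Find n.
9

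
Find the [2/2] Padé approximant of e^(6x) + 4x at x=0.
(39*x**2 + 13*x + 1)/(-9*x**2 + 3*x + 1)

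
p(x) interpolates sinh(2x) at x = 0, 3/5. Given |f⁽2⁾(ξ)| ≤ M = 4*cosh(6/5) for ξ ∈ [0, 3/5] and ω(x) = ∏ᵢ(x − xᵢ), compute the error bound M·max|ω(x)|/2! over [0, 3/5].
9*cosh(6/5)/50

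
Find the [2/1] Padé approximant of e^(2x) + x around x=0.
(7*x/3 + 1)/(1 - 2*x/3)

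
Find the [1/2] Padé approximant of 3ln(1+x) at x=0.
3*x/(-x**2/12 + x/2 + 1)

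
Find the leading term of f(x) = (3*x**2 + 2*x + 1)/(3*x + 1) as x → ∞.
x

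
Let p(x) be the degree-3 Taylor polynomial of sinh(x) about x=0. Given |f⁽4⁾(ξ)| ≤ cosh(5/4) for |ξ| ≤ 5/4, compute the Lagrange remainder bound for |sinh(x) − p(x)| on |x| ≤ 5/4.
625*cosh(5/4)/6144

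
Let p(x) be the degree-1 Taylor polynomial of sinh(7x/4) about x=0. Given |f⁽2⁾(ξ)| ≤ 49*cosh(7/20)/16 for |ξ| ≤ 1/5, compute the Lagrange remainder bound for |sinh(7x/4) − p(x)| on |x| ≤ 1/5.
49*cosh(7/20)/800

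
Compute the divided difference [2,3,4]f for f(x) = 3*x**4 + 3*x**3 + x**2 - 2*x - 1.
193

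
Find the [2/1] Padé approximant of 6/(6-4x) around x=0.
1/(1 - 2*x/3)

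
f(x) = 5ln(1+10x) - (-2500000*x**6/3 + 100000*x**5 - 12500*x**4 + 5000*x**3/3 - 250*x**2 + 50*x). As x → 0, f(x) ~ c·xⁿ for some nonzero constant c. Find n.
7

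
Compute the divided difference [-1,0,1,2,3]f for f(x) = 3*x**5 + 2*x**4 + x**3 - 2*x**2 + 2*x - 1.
17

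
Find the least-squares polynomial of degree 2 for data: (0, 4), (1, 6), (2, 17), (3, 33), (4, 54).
124/35 + (29/70)x + (43/14)x²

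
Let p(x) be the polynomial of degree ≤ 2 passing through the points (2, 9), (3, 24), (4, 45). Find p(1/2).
-9/4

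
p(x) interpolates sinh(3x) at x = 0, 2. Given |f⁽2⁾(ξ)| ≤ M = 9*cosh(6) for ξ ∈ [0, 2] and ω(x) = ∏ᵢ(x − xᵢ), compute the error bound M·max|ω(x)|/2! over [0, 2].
9*cosh(6)/2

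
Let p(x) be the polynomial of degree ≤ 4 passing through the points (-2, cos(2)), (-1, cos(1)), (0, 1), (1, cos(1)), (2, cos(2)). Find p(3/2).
-35/64 + 15*cos(2)/64 + 21*cos(1)/16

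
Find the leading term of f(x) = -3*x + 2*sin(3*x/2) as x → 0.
-9*x**3/8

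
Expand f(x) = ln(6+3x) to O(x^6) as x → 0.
log(6) + x/2 - x**2/8 + x**3/24 - x**4/64 + x**5/160 + O(x**6)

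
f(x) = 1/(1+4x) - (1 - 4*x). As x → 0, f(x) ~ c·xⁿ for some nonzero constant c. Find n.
2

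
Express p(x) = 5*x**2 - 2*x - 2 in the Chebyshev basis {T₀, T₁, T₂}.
(1/2)T₀ + (-2)T₁ + (5/2)T₂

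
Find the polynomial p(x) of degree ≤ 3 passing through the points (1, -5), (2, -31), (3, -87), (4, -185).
-2*x**3 - 3*x**2 - 3*x + 3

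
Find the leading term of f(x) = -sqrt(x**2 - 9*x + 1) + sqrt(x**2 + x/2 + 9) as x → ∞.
19/4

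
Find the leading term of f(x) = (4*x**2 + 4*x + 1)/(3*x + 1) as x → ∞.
4*x/3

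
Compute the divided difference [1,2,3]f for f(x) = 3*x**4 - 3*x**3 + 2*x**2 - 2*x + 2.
59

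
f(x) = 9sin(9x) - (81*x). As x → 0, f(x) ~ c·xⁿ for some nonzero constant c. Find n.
3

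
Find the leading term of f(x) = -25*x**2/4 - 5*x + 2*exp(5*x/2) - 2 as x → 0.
125*x**3/24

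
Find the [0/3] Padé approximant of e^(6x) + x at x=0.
1/(-127*x**3 + 31*x**2 - 7*x + 1)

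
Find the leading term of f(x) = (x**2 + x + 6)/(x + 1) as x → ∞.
x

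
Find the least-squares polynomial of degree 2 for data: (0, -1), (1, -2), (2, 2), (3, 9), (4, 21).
-37/35 + (-39/14)x + (29/14)x²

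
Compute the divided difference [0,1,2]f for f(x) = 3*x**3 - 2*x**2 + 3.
7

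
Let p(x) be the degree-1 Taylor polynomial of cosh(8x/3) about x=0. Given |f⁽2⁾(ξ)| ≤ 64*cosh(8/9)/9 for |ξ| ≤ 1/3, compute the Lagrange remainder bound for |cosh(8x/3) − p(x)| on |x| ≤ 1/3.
32*cosh(8/9)/81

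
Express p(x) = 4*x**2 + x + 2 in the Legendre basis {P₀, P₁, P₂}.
(10/3)P₀ + P₁ + (8/3)P₂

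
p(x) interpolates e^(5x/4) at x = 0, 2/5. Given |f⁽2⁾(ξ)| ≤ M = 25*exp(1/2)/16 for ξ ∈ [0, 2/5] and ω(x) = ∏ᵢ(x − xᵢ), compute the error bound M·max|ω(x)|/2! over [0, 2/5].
exp(1/2)/32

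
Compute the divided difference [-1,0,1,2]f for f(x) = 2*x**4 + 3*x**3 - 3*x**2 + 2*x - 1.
7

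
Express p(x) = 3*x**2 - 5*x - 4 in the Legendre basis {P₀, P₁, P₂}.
(-3)P₀ + (-5)P₁ + (2)P₂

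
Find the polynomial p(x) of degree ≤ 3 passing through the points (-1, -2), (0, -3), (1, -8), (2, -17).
-2*x**2 - 3*x - 3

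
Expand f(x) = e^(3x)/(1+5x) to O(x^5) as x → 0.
1 - 2*x + 29*x**2/2 - 68*x**3 + 2747*x**4/8 + O(x**5)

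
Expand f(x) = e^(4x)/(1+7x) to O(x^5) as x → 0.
1 - 3*x + 29*x**2 - 577*x**3/3 + 1357*x**4 + O(x**5)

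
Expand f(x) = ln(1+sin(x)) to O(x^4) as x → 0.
x - x**2/2 + x**3/6 + O(x**4)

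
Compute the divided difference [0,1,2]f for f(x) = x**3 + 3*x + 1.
3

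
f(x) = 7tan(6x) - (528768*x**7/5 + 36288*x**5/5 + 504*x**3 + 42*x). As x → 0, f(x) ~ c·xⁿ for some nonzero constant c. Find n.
9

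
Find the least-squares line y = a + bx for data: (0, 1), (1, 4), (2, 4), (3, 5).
a = 17/10, b = 6/5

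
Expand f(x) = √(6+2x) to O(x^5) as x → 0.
sqrt(6) + sqrt(6)*x/6 - sqrt(6)*x**2/72 + sqrt(6)*x**3/432 - 5*sqrt(6)*x**4/10368 + O(x**5)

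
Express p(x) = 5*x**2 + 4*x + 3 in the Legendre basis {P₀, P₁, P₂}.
(14/3)P₀ + (4)P₁ + (10/3)P₂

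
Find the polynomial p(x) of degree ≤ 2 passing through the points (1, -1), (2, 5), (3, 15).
2*x**2 - 3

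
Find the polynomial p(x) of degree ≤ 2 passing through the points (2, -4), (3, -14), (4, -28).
4 - 2*x**2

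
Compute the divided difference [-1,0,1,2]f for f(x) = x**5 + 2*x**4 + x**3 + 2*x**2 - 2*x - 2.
10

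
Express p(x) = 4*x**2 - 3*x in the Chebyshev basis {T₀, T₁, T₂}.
(2)T₀ + (-3)T₁ + (2)T₂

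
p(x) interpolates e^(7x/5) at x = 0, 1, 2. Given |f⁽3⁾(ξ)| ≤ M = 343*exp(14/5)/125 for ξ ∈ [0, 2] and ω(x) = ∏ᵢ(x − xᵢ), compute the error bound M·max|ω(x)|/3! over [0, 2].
343*sqrt(3)*exp(14/5)/3375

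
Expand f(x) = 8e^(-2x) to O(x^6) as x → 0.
8 - 16*x + 16*x**2 - 32*x**3/3 + 16*x**4/3 - 32*x**5/15 + O(x**6)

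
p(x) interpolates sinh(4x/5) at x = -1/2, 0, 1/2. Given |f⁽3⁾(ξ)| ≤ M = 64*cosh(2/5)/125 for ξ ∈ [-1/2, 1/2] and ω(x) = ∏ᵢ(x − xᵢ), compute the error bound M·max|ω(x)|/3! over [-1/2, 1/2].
8*sqrt(3)*cosh(2/5)/3375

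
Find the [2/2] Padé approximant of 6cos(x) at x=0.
(6 - 5*x**2/2)/(x**2/12 + 1)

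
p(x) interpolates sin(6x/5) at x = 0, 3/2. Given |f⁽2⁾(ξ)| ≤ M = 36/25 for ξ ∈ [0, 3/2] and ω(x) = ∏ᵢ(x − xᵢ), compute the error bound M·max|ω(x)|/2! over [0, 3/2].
81/200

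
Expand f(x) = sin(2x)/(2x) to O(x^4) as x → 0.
1 - 2*x**2/3 + O(x**4)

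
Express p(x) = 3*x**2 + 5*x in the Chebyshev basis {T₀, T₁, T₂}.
(3/2)T₀ + (5)T₁ + (3/2)T₂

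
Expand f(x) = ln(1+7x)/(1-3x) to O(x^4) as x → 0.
7*x - 7*x**2/2 + 623*x**3/6 + O(x**4)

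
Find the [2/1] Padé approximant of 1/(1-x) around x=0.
1/(1 - x)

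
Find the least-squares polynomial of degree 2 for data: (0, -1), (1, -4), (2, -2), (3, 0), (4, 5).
-46/35 + (-104/35)x + (8/7)x²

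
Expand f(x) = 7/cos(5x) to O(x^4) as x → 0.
7 + 175*x**2/2 + O(x**4)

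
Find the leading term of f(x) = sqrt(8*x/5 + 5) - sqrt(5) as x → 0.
4*sqrt(5)*x/25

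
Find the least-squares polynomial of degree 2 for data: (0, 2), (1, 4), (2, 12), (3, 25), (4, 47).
78/35 + (-123/70)x + (45/14)x²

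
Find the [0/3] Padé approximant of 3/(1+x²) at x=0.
3/(x**2 + 1)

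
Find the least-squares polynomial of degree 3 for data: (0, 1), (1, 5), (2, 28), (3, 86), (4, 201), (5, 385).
68/63 + (5/27)x + (44/63)x² + (79/27)x³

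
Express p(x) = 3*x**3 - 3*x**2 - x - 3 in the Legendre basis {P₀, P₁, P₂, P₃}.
(-4)P₀ + (4/5)P₁ + (-2)P₂ + (6/5)P₃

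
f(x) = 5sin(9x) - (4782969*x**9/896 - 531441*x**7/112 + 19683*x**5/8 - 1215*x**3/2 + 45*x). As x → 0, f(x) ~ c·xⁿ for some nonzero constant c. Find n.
11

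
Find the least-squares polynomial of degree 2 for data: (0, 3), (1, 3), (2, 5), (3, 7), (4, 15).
23/7 + (-62/35)x + (8/7)x²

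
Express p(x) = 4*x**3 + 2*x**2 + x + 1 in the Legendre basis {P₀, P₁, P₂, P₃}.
(5/3)P₀ + (17/5)P₁ + (4/3)P₂ + (8/5)P₃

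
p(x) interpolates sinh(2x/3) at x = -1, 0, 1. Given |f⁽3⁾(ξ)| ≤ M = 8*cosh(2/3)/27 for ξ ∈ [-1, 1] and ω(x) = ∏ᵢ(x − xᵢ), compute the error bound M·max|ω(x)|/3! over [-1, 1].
8*sqrt(3)*cosh(2/3)/729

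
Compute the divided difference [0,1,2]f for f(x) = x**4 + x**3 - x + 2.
10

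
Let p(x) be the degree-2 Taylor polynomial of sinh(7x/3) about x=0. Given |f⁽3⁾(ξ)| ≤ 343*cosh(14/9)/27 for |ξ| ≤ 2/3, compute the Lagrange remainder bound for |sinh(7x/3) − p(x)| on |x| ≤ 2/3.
1372*cosh(14/9)/2187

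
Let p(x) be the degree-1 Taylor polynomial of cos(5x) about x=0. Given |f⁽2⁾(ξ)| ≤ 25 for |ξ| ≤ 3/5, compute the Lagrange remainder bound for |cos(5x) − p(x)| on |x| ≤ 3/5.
9/2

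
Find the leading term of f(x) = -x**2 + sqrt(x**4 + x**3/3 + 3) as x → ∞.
x/6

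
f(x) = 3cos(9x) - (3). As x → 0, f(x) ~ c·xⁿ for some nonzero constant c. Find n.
2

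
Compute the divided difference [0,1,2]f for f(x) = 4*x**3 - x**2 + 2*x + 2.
11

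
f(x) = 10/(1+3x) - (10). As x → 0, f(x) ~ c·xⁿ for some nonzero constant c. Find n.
1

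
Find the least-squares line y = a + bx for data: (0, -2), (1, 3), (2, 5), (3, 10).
a = -17/10, b = 19/5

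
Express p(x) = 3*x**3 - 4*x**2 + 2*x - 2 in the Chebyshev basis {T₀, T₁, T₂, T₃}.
(-4)T₀ + (17/4)T₁ + (-2)T₂ + (3/4)T₃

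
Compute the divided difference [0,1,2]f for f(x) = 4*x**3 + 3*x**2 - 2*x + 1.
15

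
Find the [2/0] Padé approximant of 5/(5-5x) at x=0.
x**2 + x + 1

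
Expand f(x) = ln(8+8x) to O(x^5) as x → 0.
log(8) + x - x**2/2 + x**3/3 - x**4/4 + O(x**5)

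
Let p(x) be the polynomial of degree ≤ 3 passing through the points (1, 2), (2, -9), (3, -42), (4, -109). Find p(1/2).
3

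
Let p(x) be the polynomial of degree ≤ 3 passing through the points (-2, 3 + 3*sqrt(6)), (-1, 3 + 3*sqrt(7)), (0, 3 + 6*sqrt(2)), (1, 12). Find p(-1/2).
-3*sqrt(6)/16 + 39/16 + 27*sqrt(7)/16 + 27*sqrt(2)/8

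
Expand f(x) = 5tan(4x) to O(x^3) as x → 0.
20*x + O(x**3)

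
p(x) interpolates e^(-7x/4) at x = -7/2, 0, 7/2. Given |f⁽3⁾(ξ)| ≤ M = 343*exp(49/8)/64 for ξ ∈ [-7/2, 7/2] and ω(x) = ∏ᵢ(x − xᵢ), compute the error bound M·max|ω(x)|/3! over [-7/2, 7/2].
117649*sqrt(3)*exp(49/8)/13824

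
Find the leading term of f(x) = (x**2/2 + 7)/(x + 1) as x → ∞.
x/2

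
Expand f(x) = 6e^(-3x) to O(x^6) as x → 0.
6 - 18*x + 27*x**2 - 27*x**3 + 81*x**4/4 - 243*x**5/20 + O(x**6)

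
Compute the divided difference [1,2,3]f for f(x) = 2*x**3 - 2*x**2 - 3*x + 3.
10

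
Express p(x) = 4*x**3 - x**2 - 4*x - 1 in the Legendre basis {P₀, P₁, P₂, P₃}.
(-4/3)P₀ + (-8/5)P₁ + (-2/3)P₂ + (8/5)P₃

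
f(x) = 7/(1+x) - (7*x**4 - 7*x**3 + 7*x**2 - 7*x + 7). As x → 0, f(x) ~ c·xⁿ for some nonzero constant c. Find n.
5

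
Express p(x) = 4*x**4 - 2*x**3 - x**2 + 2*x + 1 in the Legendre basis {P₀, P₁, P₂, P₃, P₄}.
(22/15)P₀ + (4/5)P₁ + (34/21)P₂ + (-4/5)P₃ + (32/35)P₄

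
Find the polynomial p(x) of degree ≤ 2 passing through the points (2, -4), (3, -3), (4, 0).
x**2 - 4*x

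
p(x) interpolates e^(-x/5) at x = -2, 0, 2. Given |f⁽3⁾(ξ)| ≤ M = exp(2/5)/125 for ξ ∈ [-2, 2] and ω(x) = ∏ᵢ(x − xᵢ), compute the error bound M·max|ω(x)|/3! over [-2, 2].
8*sqrt(3)*exp(2/5)/3375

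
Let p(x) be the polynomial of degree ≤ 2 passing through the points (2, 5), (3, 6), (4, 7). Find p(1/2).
7/2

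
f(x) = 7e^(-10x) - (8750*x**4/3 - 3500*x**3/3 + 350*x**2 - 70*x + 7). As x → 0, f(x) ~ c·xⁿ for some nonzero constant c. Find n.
5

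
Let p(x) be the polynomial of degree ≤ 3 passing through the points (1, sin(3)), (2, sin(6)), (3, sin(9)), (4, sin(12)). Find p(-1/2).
105*sin(3)/16 - 35*sin(12)/16 - 189*sin(6)/16 + 135*sin(9)/16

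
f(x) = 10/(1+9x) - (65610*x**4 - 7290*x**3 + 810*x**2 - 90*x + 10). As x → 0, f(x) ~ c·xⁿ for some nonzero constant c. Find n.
5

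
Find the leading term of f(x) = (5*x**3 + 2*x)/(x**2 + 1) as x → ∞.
5*x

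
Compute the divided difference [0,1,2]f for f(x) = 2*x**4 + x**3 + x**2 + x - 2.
18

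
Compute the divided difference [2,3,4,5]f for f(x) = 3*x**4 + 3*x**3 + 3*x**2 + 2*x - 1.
45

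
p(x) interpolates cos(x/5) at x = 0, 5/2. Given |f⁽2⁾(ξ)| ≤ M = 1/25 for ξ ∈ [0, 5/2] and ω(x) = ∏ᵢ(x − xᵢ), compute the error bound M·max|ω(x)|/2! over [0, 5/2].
1/32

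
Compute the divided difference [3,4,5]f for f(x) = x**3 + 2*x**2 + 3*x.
14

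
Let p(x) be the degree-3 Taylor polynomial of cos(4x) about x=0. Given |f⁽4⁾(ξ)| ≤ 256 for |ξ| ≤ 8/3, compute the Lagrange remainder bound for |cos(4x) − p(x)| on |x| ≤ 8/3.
131072/243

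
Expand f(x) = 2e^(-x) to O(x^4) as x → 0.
2 - 2*x + x**2 - x**3/3 + O(x**4)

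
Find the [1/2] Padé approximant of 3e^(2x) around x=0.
(2*x + 3)/(2*x**2/3 - 4*x/3 + 1)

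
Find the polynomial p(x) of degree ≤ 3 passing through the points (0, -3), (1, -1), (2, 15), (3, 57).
2*x**3 + x**2 - x - 3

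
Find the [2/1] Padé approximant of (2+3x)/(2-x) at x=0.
(3*x/2 + 1)/(1 - x/2)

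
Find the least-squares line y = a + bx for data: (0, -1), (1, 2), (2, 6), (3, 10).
a = -13/10, b = 37/10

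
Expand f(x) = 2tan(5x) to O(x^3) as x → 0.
10*x + O(x**3)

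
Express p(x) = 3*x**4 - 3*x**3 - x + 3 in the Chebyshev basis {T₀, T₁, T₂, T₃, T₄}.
(33/8)T₀ + (-13/4)T₁ + (3/2)T₂ + (-3/4)T₃ + (3/8)T₄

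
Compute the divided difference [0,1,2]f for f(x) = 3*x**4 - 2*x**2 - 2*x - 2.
19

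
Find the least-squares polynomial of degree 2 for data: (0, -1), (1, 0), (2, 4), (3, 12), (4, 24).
-31/35 + (-43/35)x + (13/7)x²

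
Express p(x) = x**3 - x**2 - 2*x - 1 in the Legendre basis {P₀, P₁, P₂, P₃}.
(-4/3)P₀ + (-7/5)P₁ + (-2/3)P₂ + (2/5)P₃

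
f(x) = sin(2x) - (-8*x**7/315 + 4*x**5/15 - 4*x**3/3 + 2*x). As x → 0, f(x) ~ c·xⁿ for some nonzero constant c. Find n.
9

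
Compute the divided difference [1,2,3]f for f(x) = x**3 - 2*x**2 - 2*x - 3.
4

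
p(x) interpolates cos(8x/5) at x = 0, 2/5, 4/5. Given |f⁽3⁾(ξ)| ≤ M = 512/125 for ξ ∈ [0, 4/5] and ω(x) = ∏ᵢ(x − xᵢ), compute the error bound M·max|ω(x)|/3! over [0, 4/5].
4096*sqrt(3)/421875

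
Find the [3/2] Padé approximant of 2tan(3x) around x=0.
(-18*x**3/5 + 6*x)/(1 - 18*x**2/5)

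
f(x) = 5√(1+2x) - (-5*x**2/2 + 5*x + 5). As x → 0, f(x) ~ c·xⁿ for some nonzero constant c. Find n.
3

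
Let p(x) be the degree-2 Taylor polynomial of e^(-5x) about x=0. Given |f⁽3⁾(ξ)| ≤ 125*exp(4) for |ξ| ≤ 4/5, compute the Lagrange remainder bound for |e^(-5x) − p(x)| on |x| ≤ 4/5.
32*exp(4)/3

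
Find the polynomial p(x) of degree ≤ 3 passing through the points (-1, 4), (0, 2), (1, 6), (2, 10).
-x**3 + 3*x**2 + 2*x + 2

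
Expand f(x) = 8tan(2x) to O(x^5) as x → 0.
16*x + 64*x**3/3 + O(x**5)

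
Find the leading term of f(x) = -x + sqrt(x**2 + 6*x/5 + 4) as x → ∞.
3/5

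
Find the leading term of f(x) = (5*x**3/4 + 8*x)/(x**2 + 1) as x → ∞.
5*x/4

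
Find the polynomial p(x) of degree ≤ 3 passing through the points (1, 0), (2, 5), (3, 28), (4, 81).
2*x**3 - 3*x**2 + 1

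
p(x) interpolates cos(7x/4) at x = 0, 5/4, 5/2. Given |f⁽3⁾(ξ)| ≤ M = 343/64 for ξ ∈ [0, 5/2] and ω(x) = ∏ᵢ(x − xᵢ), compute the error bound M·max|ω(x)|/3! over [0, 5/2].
42875*sqrt(3)/110592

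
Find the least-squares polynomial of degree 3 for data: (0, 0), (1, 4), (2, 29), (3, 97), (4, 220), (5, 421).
1/21 + (-205/126)x + (193/84)x² + (107/36)x³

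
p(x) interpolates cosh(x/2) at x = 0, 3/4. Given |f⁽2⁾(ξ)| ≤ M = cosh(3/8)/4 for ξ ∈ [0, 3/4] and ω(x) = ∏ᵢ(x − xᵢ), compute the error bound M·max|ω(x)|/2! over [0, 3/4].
9*cosh(3/8)/512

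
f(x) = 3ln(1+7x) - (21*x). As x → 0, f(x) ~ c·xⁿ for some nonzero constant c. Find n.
2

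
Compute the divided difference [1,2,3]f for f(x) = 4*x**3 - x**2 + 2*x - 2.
23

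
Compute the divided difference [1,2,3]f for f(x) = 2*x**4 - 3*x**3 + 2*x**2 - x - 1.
34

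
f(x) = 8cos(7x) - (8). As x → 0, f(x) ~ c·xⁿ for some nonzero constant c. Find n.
2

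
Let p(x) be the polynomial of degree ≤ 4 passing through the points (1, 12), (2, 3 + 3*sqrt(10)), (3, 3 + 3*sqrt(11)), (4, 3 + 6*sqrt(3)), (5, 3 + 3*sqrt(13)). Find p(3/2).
-105*sqrt(11)/64 - 15*sqrt(13)/128 + 21*sqrt(3)/16 + 699/128 + 105*sqrt(10)/32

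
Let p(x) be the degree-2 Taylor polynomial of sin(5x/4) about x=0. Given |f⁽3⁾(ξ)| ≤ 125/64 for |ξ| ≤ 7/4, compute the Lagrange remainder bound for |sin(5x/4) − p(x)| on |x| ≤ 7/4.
42875/24576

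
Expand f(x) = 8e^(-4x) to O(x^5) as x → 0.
8 - 32*x + 64*x**2 - 256*x**3/3 + 256*x**4/3 + O(x**5)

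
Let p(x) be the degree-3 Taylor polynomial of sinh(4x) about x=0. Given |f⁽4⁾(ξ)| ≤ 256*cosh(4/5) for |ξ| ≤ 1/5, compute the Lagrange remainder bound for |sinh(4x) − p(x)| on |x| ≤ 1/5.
32*cosh(4/5)/1875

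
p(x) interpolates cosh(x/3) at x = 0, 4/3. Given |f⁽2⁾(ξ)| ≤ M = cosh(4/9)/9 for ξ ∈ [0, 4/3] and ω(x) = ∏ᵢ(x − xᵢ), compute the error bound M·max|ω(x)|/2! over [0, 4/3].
2*cosh(4/9)/81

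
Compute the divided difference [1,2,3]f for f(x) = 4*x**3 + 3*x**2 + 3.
27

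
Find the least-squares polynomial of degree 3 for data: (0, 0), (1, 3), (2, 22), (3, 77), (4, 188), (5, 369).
4/21 + (-20/63)x + (-19/42)x² + (55/18)x³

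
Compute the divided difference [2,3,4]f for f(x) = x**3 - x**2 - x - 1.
8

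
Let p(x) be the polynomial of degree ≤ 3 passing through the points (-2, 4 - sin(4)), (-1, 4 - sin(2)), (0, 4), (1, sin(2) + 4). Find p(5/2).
-15*sin(2)/8 + 35*sin(4)/16 + 4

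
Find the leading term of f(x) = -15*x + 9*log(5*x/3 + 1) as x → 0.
-25*x**2/2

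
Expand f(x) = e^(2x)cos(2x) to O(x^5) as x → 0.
1 + 2*x - 8*x**3/3 - 8*x**4/3 + O(x**5)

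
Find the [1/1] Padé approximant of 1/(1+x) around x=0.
1/(x + 1)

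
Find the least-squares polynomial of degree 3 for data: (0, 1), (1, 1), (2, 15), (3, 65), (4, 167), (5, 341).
10/9 + (-757/378)x + (-104/63)x² + (169/54)x³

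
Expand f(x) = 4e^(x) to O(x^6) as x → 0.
4 + 4*x + 2*x**2 + 2*x**3/3 + x**4/6 + x**5/30 + O(x**6)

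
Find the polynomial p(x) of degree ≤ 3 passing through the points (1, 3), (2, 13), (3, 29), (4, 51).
3*x**2 + x - 1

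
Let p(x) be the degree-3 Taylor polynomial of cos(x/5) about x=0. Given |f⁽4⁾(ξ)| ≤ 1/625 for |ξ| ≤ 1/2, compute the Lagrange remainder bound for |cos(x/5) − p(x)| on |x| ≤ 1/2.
1/240000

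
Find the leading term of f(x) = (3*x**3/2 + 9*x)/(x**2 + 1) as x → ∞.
3*x/2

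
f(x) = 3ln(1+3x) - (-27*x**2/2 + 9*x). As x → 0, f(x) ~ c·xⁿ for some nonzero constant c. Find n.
3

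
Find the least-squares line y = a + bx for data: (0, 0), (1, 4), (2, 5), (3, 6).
a = 9/10, b = 19/10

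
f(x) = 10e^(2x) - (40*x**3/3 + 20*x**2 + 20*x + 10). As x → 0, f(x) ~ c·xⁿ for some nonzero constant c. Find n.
4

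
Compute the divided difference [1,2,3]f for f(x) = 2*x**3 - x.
12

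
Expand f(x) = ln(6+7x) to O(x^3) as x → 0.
log(6) + 7*x/6 - 49*x**2/72 + O(x**3)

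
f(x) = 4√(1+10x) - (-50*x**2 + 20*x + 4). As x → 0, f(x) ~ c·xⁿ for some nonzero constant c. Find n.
3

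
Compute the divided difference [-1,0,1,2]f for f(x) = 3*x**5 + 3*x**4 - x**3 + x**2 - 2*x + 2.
20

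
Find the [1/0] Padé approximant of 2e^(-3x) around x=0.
2 - 6*x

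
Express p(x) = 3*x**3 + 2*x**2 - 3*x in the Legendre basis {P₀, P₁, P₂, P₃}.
(2/3)P₀ + (-6/5)P₁ + (4/3)P₂ + (6/5)P₃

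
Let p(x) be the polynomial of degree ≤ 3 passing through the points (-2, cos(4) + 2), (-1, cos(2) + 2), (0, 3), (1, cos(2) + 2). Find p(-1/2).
cos(2)/2 - cos(4)/16 + 41/16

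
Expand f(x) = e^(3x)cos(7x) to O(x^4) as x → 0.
1 + 3*x - 20*x**2 - 69*x**3 + O(x**4)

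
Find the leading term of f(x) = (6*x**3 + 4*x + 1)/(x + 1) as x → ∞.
6*x**2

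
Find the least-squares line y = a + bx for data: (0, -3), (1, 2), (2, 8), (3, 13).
a = -31/10, b = 27/5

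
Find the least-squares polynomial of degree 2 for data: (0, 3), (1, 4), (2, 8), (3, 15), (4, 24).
102/35 + (-9/70)x + (19/14)x²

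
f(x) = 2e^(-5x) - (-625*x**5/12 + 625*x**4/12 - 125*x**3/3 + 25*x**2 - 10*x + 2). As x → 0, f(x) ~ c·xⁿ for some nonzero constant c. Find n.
6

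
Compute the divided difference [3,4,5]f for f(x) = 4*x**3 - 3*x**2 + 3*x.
45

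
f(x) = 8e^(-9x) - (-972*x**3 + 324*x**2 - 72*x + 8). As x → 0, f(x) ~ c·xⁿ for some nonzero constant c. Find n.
4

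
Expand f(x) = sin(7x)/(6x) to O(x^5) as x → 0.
7/6 - 343*x**2/36 + 16807*x**4/720 + O(x**5)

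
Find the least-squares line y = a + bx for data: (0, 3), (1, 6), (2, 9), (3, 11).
a = 16/5, b = 27/10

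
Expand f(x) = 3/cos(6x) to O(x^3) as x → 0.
3 + 54*x**2 + O(x**3)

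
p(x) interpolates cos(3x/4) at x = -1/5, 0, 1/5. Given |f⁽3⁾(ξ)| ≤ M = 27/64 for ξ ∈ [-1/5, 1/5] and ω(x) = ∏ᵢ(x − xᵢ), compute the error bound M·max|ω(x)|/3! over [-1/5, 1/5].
sqrt(3)/8000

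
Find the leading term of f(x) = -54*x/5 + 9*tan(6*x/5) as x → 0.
648*x**3/125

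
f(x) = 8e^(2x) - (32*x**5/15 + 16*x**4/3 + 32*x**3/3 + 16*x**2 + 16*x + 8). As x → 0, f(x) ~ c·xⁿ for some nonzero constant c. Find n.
6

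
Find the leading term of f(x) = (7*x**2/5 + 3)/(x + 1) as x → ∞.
7*x/5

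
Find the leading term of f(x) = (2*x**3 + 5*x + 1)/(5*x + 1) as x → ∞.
2*x**2/5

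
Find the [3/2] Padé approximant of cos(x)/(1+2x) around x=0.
(43*x**3/42 - 43*x**2/84 - 2*x + 1)/(1 - 337*x**2/84)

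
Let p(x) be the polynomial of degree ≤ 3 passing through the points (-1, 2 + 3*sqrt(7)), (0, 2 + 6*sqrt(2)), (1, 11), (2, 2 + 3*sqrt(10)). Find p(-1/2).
-13/16 + 3*sqrt(10)/16 + 15*sqrt(7)/16 + 45*sqrt(2)/8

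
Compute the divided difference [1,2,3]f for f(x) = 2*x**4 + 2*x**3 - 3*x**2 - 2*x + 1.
59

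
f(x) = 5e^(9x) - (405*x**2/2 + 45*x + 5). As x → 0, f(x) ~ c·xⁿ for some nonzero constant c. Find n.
3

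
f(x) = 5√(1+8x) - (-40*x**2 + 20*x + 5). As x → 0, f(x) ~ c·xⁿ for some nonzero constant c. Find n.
3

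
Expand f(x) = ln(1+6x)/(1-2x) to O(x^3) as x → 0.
6*x - 6*x**2 + O(x**3)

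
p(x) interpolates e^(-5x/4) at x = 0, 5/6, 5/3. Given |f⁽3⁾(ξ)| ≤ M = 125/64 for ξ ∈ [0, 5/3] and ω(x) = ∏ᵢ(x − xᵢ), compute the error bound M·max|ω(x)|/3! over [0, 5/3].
15625*sqrt(3)/373248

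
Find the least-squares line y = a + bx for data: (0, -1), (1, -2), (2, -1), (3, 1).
a = -9/5, b = 7/10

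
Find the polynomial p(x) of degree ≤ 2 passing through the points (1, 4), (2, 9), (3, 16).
x**2 + 2*x + 1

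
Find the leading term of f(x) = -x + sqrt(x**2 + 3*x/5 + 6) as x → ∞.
3/10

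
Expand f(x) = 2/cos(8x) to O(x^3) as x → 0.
2 + 64*x**2 + O(x**3)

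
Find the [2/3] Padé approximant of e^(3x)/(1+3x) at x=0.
(117*x**2/140 + 54*x/35 + 1)/(72*x**3/35 - 513*x**2/140 + 54*x/35 + 1)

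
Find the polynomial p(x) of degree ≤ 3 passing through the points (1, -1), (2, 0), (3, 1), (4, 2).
x - 2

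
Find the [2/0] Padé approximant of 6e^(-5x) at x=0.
75*x**2 - 30*x + 6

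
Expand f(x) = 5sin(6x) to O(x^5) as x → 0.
30*x - 180*x**3 + O(x**5)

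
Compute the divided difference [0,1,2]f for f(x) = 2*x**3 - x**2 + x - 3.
5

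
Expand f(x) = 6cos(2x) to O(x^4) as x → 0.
6 - 12*x**2 + O(x**4)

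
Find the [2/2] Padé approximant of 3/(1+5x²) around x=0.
3/(5*x**2 + 1)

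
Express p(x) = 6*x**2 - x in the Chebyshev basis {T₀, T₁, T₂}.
(3)T₀ - T₁ + (3)T₂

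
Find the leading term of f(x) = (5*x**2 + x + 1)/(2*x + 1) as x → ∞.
5*x/2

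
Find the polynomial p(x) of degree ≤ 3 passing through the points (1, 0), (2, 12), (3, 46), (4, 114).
2*x**3 - x**2 + x - 2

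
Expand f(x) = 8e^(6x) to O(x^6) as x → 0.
8 + 48*x + 144*x**2 + 288*x**3 + 432*x**4 + 2592*x**5/5 + O(x**6)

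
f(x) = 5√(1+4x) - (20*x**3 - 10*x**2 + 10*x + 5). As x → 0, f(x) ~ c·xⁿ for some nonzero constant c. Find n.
4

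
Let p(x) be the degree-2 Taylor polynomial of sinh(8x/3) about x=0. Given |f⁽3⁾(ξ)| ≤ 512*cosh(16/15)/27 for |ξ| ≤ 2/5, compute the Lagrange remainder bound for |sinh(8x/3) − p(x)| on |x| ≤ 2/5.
2048*cosh(16/15)/10125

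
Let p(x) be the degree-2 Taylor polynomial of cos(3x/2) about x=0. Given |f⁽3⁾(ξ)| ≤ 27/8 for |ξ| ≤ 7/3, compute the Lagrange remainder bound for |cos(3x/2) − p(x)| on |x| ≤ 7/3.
343/48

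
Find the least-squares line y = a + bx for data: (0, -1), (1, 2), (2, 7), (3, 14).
a = -2, b = 5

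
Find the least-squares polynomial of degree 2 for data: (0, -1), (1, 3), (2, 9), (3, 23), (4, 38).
-32/35 + (43/35)x + (15/7)x²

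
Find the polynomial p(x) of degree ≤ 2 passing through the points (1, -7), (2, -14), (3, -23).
-x**2 - 4*x - 2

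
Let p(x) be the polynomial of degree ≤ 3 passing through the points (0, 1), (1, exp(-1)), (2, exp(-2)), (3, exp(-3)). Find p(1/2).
(-5*e + 1 + 5*exp(3) + 15*exp(2))*exp(-3)/16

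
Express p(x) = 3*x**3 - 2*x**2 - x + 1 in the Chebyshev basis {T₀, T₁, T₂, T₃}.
(5/4)T₁ - T₂ + (3/4)T₃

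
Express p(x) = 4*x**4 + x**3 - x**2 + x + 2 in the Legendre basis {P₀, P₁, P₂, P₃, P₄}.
(37/15)P₀ + (8/5)P₁ + (34/21)P₂ + (2/5)P₃ + (32/35)P₄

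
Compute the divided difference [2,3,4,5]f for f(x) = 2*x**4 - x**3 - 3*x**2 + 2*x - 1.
27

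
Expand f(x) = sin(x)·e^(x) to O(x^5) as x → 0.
x + x**2 + x**3/3 + O(x**5)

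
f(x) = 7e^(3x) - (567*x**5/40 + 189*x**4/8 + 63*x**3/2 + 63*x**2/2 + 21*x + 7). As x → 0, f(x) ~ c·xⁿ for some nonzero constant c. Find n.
6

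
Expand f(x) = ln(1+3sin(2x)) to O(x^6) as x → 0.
6*x - 18*x**2 + 68*x**3 - 300*x**4 + 1412*x**5 + O(x**6)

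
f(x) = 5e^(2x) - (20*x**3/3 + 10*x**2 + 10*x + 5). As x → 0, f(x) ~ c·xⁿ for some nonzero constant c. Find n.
4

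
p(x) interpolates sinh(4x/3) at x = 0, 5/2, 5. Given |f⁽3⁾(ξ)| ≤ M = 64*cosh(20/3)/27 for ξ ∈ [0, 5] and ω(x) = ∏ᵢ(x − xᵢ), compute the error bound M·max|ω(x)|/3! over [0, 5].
1000*sqrt(3)*cosh(20/3)/729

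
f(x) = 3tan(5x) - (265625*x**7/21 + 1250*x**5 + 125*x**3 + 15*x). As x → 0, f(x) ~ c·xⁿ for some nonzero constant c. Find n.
9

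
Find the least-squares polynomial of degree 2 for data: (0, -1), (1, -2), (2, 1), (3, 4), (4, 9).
-9/7 + (-29/35)x + (6/7)x²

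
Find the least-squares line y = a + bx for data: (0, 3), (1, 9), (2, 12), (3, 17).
a = 7/2, b = 9/2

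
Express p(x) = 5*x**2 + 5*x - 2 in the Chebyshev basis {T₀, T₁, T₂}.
(1/2)T₀ + (5)T₁ + (5/2)T₂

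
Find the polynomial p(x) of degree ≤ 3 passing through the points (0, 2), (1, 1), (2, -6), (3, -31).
-2*x**3 + 3*x**2 - 2*x + 2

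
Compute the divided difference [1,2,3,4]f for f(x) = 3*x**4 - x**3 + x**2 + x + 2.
29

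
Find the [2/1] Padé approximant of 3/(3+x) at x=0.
1/(x/3 + 1)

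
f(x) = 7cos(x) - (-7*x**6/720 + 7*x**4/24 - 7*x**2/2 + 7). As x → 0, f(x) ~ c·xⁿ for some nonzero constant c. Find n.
8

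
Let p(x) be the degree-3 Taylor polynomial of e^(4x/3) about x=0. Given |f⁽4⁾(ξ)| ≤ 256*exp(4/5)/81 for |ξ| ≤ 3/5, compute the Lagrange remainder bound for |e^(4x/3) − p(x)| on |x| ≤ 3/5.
32*exp(4/5)/1875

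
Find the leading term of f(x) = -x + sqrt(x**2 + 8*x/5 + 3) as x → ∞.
4/5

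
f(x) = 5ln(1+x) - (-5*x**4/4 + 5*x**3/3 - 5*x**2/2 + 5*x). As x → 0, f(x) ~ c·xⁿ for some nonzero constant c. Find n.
5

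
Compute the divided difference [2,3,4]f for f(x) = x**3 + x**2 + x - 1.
10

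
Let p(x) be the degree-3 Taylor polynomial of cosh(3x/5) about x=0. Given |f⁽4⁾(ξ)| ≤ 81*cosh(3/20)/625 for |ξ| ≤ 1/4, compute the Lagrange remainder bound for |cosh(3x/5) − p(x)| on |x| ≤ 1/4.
27*cosh(3/20)/1280000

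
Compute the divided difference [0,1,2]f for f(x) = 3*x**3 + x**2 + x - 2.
10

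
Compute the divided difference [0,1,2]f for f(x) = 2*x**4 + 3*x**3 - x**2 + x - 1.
22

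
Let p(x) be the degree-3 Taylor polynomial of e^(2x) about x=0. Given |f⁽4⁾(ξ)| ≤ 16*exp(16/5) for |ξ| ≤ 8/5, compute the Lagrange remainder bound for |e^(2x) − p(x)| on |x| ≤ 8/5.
8192*exp(16/5)/1875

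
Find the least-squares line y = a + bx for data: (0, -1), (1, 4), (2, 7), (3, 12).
a = -4/5, b = 21/5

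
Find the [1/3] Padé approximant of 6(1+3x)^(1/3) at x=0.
(15*x + 6)/(x**3/3 - x**2/2 + 3*x/2 + 1)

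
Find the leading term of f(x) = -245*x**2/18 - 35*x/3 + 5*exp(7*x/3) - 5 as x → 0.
1715*x**3/162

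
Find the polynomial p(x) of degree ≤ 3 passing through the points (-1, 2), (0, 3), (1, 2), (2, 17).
3*x**3 - x**2 - 3*x + 3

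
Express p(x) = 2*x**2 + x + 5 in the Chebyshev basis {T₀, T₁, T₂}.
(6)T₀ + T₁ + T₂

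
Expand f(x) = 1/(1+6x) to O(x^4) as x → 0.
1 - 6*x + 36*x**2 - 216*x**3 + O(x**4)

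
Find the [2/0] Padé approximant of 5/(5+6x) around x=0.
36*x**2/25 - 6*x/5 + 1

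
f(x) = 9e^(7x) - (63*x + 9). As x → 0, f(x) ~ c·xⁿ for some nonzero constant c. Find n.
2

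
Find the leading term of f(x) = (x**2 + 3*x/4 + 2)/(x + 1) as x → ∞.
x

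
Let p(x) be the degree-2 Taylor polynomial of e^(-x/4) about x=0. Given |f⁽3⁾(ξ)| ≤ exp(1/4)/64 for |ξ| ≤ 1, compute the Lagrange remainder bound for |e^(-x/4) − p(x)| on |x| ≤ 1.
exp(1/4)/384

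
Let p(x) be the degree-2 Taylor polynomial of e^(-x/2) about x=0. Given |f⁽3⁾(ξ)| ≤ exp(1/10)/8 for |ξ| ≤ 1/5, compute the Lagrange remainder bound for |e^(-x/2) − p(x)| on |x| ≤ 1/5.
exp(1/10)/6000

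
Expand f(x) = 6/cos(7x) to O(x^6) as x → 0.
6 + 147*x**2 + 12005*x**4/4 + O(x**6)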